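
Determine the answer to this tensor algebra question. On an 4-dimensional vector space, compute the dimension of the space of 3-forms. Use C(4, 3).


The dimension of the space of p-forms on an n-dimensional space is C(n, p).
n = 4, p = 3
C(4, 3) = 4! / (3! * 1!) = 4

4


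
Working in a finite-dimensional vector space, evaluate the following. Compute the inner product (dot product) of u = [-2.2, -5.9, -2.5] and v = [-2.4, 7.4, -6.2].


The inner product u . v = sum of u_i * v_i.
Term-by-term: -2.2 * -2.4, -5.9 * 7.4, -2.5 * -6.2
Products: 5.28, -43.66, 15.5
Sum = 5.28 + -43.66 + 15.5 = -22.88

-22.88


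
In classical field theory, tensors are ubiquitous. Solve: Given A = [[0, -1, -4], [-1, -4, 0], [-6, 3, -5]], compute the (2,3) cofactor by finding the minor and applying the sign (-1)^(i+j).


To find cofactor C_{23}, delete row 2 and column 3.
The resulting 2x2 submatrix is: [[0, -1], [-6, 3]]
Minor M_{23} = 0*3 - -1*-6
  = 0 - 6 = -6
Sign = (-1)^(2+3) = (-1)^5 = -1
Cofactor C_{23} = -1 * -6 = 6

6


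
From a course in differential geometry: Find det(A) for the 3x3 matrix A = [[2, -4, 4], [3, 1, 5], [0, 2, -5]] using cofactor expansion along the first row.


Expanding along the first row, det(A) = a11*M_11 - a12*M_12 + a13*M_13, where M_1j is the (1,j) minor.
Minor M_11 = 1*-5 - 5*2 = -15
Minor M_12 = 3*-5 - 5*0 = -15
Minor M_13 = 3*2 - 1*0 = 6
det = 2*(-15) - -4*(-15) + 4*(6)
    = -30 - 60 + 24
    = -66

-66


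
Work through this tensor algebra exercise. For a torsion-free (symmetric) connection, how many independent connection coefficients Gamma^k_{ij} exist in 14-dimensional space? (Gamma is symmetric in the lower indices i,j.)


Christoffel symbols Gamma^k_{ij} are symmetric in i,j, so there are d * d(d+1)/2 independent symbols.
d = 14
d(d+1)/2 = 14 * 15 / 2 = 105
Total = 14 * 105 = 1470

1470


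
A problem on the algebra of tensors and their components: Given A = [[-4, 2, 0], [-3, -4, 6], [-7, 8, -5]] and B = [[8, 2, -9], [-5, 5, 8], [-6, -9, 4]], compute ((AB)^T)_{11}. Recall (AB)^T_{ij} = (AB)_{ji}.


(AB)^T_{ij} = (AB)_{ji} = sum_k A_{jk} B_{ki}.
For i=1, j=1 we need (AB)_{11}:
A_{11} * B_{11} = -4 * 8 = -32
A_{12} * B_{21} = 2 * -5 = -10
A_{13} * B_{31} = 0 * -6 = 0
Sum = -32 + -10 + 0 = -42

-42


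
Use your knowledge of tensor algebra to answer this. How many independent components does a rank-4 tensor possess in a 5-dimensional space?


The number of components of a rank-r tensor in d dimensions is d^r.
Here d = 5 and r = 4.
5^4 = 625

625


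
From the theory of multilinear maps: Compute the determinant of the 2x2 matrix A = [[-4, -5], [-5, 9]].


For a 2x2 matrix [[a, b], [c, d]], det = a*d - b*c.
a = -4, b = -5, c = -5, d = 9
a*d = -4 * 9 = -36
b*c = -5 * -5 = 25
det = -36 - 25 = -61

-61


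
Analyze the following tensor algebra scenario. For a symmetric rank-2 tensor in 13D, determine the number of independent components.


A symmetric rank-2 tensor in d dimensions has d(d+1)/2 independent components.
d = 13
d(d+1)/2 = 13 * 14 / 2 = 182 / 2 = 91

91


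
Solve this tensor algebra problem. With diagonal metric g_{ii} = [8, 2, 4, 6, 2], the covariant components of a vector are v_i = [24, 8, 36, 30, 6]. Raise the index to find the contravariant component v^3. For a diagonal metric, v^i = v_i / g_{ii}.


To raise an index with a diagonal metric: v^i = v_i / g_{ii}.
For index 3: v_3 = 36, g_{33} = 4
v^3 = 36 / 4 = 9

9


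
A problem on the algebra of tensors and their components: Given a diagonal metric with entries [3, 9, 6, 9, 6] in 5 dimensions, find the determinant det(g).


For a diagonal metric, the determinant is the product of diagonal entries.
Diagonal entries: 3, 9, 6, 9, 6
det(g) = 3 * 9 * 6 * 9 * 6 = 8748

8748


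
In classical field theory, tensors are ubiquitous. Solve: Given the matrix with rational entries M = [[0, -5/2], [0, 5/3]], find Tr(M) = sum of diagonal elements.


The trace is the sum of diagonal entries.
Diagonal: M[1,1] = 0, M[2,2] = 5/3
Tr(M) = 0 + 5/3
Computing step by step:
After adding M[1,1]: 0
After adding M[2,2]: 5/3
Tr(M) = 5/3

5/3


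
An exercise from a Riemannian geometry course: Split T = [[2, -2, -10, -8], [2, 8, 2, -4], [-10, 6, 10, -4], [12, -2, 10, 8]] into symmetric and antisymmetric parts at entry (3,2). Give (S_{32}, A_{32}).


T_{32} = 6
T_{23} = 2
S_{32} = (6 + 2)/2 = 8/2 = 4
A_{32} = (6 - 2)/2 = 4/2 = 2
Check: S + A = 4 + 2 = 6 = T_{32}.

(4, 2)


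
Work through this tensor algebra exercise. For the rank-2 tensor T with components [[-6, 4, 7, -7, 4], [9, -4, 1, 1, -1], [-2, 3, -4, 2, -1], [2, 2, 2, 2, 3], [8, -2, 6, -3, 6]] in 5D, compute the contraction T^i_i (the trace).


The contraction (trace) of a rank-2 tensor is the sum of its diagonal elements.
Diagonal entries: A[1,1] = -6, A[2,2] = -4, A[3,3] = -4, A[4,4] = 2, A[5,5] = 6
Tr(A) = -6 + -4 + -4 + 2 + 6 = -6

-6


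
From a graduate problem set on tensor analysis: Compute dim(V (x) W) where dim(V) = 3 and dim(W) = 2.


The dimension of a tensor product is the product of dimensions.
dim(V) = 3, dim(W) = 2
dim(V (x) W) = 3 * 2 = 6

6


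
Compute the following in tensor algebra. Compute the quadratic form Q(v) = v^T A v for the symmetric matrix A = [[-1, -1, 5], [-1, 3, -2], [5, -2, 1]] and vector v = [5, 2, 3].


First compute Av:
(Av)_1 = -1*5 + -1*2 + 5*3 = 8
(Av)_2 = -1*5 + 3*2 + -2*3 = -5
(Av)_3 = 5*5 + -2*2 + 1*3 = 24
Av = [8, -5, 24]
Then v^T (Av) = 5*8 + 2*-5 + 3*24
= 40 + -10 + 72 = 102

102


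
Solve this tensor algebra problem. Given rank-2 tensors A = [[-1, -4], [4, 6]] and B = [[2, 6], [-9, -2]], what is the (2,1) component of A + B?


Tensor addition is component-wise: (A + B)_{ij} = A_{ij} + B_{ij}.
A_{21} = 4
B_{21} = -9
(A + B)_{21} = 4 + -9 = -5

-5


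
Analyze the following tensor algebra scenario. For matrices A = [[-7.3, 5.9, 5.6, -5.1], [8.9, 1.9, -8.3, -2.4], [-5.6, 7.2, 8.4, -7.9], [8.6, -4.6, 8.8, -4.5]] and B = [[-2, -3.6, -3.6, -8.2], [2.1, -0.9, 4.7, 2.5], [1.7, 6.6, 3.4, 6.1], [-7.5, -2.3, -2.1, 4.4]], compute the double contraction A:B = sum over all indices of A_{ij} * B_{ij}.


A:B = sum over all i,j of A_{ij} * B_{ij}.
Row 1: -7.3*-2=14.6, 5.9*-3.6=-21.24, 5.6*-3.6=-20.16, -5.1*-8.2=41.82 => row sum = 15.02
Row 2: 8.9*2.1=18.69, 1.9*-0.9=-1.71, -8.3*4.7=-39.01, -2.4*2.5=-6 => row sum = -28.03
Row 3: -5.6*1.7=-9.52, 7.2*6.6=47.52, 8.4*3.4=28.56, -7.9*6.1=-48.19 => row sum = 18.37
Row 4: 8.6*-7.5=-64.5, -4.6*-2.3=10.58, 8.8*-2.1=-18.48, -4.5*4.4=-19.8 => row sum = -92.2
Total = 15.02 + -28.03 + 18.37 + -92.2 = -86.84

-86.84


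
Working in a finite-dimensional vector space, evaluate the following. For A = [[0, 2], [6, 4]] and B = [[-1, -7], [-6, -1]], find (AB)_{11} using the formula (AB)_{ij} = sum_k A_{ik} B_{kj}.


(AB)_{ij} = sum_k A_{ik} B_{kj}.
For i=1, j=1:
A_{11} * B_{11} = 0 * -1 = 0
A_{12} * B_{21} = 2 * -6 = -12
Sum = 0 + -12 = -12

-12


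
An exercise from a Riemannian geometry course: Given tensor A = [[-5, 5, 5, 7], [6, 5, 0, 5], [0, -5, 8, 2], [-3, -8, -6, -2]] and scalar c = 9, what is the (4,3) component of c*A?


Scalar multiplication: (cA)_{ij} = c * A_{ij}.
c = 9
A_{43} = -6
(cA)_{43} = 9 * -6 = -54

-54


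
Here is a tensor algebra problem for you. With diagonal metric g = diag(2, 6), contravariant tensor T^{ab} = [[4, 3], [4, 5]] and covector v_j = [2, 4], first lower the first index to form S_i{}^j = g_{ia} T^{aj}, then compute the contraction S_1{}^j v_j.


Step 1: lower the first index. For a diagonal metric, g_{ia} T^{aj} = g_{ii} T^{ij} (no sum on i).
g_{11} = 2
S_1{}^1 = 2 * T^{11} = 2 * 4 = 8
S_1{}^2 = 2 * T^{12} = 2 * 3 = 6
Step 2: contract S_1{}^j with v_j.
S_1{}^1 * v_1 = 8 * 2 = 16
S_1{}^2 * v_2 = 6 * 4 = 24
Result = 16 + 24 = 40

40


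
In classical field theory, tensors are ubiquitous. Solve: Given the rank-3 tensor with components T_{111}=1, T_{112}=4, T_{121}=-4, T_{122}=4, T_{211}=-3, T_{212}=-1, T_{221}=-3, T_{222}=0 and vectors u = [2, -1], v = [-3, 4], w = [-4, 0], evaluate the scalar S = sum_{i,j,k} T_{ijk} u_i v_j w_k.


S = sum over i,j,k of T_{ijk} u_i v_j w_k. Expanding all 8 terms:
T_{111}*u_1*v_1*w_1 = 1*2*-3*-4 = 24  (running total: 24)
T_{112}*u_1*v_1*w_2 = 4*2*-3*0 = 0  (running total: 24)
T_{121}*u_1*v_2*w_1 = -4*2*4*-4 = 128  (running total: 152)
T_{122}*u_1*v_2*w_2 = 4*2*4*0 = 0  (running total: 152)
T_{211}*u_2*v_1*w_1 = -3*-1*-3*-4 = 36  (running total: 188)
T_{212}*u_2*v_1*w_2 = -1*-1*-3*0 = 0  (running total: 188)
T_{221}*u_2*v_2*w_1 = -3*-1*4*-4 = -48  (running total: 140)
T_{222}*u_2*v_2*w_2 = 0*-1*4*0 = 0  (running total: 140)
S = 140

140


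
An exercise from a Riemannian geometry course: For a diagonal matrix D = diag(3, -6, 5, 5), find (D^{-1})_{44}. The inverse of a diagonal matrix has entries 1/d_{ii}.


For a diagonal matrix, the inverse has entries (D^{-1})_{ii} = 1/d_{ii}.
The diagonal entries are: d_{11} = 3, d_{22} = -6, d_{33} = 5, d_{44} = 5
We need (D^{-1})_{44} = 1/d_{44} = 1/5 = 1/5

1/5


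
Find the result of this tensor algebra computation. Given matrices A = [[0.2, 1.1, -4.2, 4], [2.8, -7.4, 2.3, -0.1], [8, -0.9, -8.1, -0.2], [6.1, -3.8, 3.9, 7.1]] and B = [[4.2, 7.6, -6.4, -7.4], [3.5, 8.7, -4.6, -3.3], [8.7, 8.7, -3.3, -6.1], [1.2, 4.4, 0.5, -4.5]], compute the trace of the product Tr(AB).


Tr(AB) = sum_i (AB)_{ii} where (AB)_{ii} = sum_k A_{ik} B_{ki}.
(AB)_{11} = 0.2*4.2 + 1.1*3.5 + -4.2*8.7 + 4*1.2 = -27.05
(AB)_{22} = 2.8*7.6 + -7.4*8.7 + 2.3*8.7 + -0.1*4.4 = -23.53
(AB)_{33} = 8*-6.4 + -0.9*-4.6 + -8.1*-3.3 + -0.2*0.5 = -20.43
(AB)_{44} = 6.1*-7.4 + -3.8*-3.3 + 3.9*-6.1 + 7.1*-4.5 = -88.34
Tr(AB) = -27.05 + -23.53 + -20.43 + -88.34 = -159.35

-159.35


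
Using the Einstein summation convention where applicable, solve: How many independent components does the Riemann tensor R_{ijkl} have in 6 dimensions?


The Riemann tensor in d dimensions has d^2(d^2 - 1)/12 independent components.
d = 6, so d^2 = 36
d^2 - 1 = 35
d^2(d^2 - 1) = 36 * 35 = 1260
Divide by 12: 1260 / 12 = 105

105


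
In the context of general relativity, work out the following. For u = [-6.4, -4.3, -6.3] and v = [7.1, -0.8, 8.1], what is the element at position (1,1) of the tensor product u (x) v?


The outer product entry T_{ij} = u_i * v_j.
We need i=1, j=1.
u_1 = -6.4, v_1 = 7.1
T_{1,1} = -6.4 * 7.1 = -45.44

-45.44


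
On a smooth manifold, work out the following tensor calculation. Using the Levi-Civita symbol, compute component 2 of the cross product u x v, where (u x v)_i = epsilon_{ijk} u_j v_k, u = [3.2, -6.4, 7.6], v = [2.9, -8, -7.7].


(u x v)_2 = sum_{j,k} epsilon_{2jk} u_j v_k. Only permutations of (1,2,3) contribute; the two non-zero terms are:
eps_{213} u_1 v_3 = -1 * 3.2 * -7.7 = 24.64
eps_{231} u_3 v_1 = 1 * 7.6 * 2.9 = 22.04
(u x v)_2 = 46.68

46.68


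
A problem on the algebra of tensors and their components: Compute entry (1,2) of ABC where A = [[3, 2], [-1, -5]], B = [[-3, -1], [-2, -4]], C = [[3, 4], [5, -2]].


(ABC)_{12} = sum_m (AB)_{1m} C_{m2}. First compute row 1 of AB.
(AB)_{11} = 3*-3 + 2*-2 = -13
(AB)_{12} = 3*-1 + 2*-4 = -11
Now contract with column 2 of C:
(AB)_{11} * C_{12} = -13 * 4 = -52
(AB)_{12} * C_{22} = -11 * -2 = 22
(ABC)_{12} = -52 + 22 = -30

-30


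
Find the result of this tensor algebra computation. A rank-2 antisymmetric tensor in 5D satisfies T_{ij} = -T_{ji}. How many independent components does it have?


An antisymmetric rank-2 tensor satisfies A_{ij} = -A_{ji}, so diagonal entries are zero.
The independent components are the upper-triangular entries: C(n, 2) = n(n-1)/2.
n = 5
C(5, 2) = 5 * 4 / 2 = 20 / 2 = 10

10


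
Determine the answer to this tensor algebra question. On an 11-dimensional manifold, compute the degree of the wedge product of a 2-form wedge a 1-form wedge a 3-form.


The degree of a wedge product is the sum of the degrees of the individual forms.
Degrees: 2, 1, 3
Total degree = 2 + 1 + 3 = 6

6


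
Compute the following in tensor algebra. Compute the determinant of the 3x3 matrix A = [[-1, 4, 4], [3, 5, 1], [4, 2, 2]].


Expanding along the first row, det(A) = a11*M_11 - a12*M_12 + a13*M_13, where M_1j is the (1,j) minor.
Minor M_11 = 5*2 - 1*2 = 8
Minor M_12 = 3*2 - 1*4 = 2
Minor M_13 = 3*2 - 5*4 = -14
det = -1*(8) - 4*(2) + 4*(-14)
    = -8 - 8 + -56
    = -72

-72


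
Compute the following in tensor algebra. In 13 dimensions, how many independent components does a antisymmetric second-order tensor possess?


A antisymmetric rank-2 tensor in d dimensions has d(d-1)/2 independent components.
d = 13
d(d-1)/2 = 13 * 12 / 2 = 156 / 2 = 78

78


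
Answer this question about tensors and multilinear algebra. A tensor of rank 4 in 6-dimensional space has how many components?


The number of components of a rank-r tensor in d dimensions is d^r.
Here d = 6 and r = 4.
6^4 = 1296

1296


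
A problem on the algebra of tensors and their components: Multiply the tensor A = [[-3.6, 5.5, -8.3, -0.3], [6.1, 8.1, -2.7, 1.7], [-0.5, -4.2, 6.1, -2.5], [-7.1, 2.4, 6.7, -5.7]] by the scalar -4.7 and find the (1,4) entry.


Scalar multiplication: (cA)_{ij} = c * A_{ij}.
c = -4.7
A_{14} = -0.3
(cA)_{14} = -4.7 * -0.3 = 1.41

1.41


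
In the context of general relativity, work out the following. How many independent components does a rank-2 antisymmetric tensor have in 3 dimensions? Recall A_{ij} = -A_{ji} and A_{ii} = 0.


An antisymmetric rank-2 tensor satisfies A_{ij} = -A_{ji}, so diagonal entries are zero.
The independent components are the upper-triangular entries: C(n, 2) = n(n-1)/2.
n = 3
C(3, 2) = 3 * 2 / 2 = 6 / 2 = 3

3


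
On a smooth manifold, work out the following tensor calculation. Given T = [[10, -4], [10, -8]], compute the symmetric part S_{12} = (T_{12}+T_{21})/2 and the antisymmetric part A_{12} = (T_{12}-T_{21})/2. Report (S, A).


T_{12} = -4
T_{21} = 10
S_{12} = (-4 + 10)/2 = 6/2 = 3
A_{12} = (-4 - 10)/2 = -14/2 = -7
Check: S + A = 3 + -7 = -4 = T_{12}.

(3, -7)


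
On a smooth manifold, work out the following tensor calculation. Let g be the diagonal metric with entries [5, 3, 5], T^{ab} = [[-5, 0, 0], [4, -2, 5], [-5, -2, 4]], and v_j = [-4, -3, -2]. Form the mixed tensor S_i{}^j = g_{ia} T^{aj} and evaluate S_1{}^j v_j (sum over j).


Step 1: lower the first index. For a diagonal metric, g_{ia} T^{aj} = g_{ii} T^{ij} (no sum on i).
g_{11} = 5
S_1{}^1 = 5 * T^{11} = 5 * -5 = -25
S_1{}^2 = 5 * T^{12} = 5 * 0 = 0
S_1{}^3 = 5 * T^{13} = 5 * 0 = 0
Step 2: contract S_1{}^j with v_j.
S_1{}^1 * v_1 = -25 * -4 = 100
S_1{}^2 * v_2 = 0 * -3 = 0
S_1{}^3 * v_3 = 0 * -2 = 0
Result = 100 + 0 + 0 = 100

100


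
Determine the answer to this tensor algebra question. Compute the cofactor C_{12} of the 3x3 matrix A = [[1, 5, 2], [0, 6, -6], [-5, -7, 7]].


To find cofactor C_{12}, delete row 1 and column 2.
The resulting 2x2 submatrix is: [[0, -6], [-5, 7]]
Minor M_{12} = 0*7 - -6*-5
  = 0 - 30 = -30
Sign = (-1)^(1+2) = (-1)^3 = -1
Cofactor C_{12} = -1 * -30 = 30

30


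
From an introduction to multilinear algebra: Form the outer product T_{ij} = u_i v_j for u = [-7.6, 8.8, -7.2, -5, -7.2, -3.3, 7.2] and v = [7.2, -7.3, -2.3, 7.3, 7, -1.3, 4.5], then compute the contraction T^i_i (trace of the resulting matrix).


The outer product gives T_{ij} = u_i v_j.
The trace (contraction) is Tr(T) = sum_i T_{ii} = sum_i u_i v_i.
Diagonal entries:
T_{11} = u_1 * v_1 = -7.6 * 7.2 = -54.72
T_{22} = u_2 * v_2 = 8.8 * -7.3 = -64.24
T_{33} = u_3 * v_3 = -7.2 * -2.3 = 16.56
T_{44} = u_4 * v_4 = -5 * 7.3 = -36.5
T_{55} = u_5 * v_5 = -7.2 * 7 = -50.4
T_{66} = u_6 * v_6 = -3.3 * -1.3 = 4.29
T_{77} = u_7 * v_7 = 7.2 * 4.5 = 32.4
Tr(T) = -54.72 + -64.24 + 16.56 + -36.5 + -50.4 + 4.29 + 32.4 = -152.61

-152.61


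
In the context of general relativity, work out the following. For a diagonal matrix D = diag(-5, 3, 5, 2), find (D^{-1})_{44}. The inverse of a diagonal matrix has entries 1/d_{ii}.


For a diagonal matrix, the inverse has entries (D^{-1})_{ii} = 1/d_{ii}.
The diagonal entries are: d_{11} = -5, d_{22} = 3, d_{33} = 5, d_{44} = 2
We need (D^{-1})_{44} = 1/d_{44} = 1/2 = 1/2

1/2


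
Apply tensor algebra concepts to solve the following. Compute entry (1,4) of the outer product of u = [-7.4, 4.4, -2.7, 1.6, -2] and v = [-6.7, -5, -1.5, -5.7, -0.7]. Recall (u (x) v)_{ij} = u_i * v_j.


The outer product entry T_{ij} = u_i * v_j.
We need i=1, j=4.
u_1 = -7.4, v_4 = -5.7
T_{1,4} = -7.4 * -5.7 = 42.18

42.18


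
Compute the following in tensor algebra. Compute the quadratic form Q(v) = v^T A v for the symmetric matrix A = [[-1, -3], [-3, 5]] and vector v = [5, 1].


First compute Av:
(Av)_1 = -1*5 + -3*1 = -8
(Av)_2 = -3*5 + 5*1 = -10
Av = [-8, -10]
Then v^T (Av) = 5*-8 + 1*-10
= -40 + -10 = -50

-50


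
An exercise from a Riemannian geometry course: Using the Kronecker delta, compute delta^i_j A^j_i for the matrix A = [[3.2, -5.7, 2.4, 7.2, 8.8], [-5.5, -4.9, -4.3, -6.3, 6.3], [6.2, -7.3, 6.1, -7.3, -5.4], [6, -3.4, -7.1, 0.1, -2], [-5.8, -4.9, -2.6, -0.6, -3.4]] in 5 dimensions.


The contraction (trace) of a rank-2 tensor is the sum of its diagonal elements.
Diagonal entries: A[1,1] = 3.2, A[2,2] = -4.9, A[3,3] = 6.1, A[4,4] = 0.1, A[5,5] = -3.4
Tr(A) = 3.2 + -4.9 + 6.1 + 0.1 + -3.4 = 1.1

1.1


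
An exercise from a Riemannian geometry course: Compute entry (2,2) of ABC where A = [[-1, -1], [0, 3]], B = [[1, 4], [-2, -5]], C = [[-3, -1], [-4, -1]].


(ABC)_{22} = sum_m (AB)_{2m} C_{m2}. First compute row 2 of AB.
(AB)_{21} = 0*1 + 3*-2 = -6
(AB)_{22} = 0*4 + 3*-5 = -15
Now contract with column 2 of C:
(AB)_{21} * C_{12} = -6 * -1 = 6
(AB)_{22} * C_{22} = -15 * -1 = 15
(ABC)_{22} = 6 + 15 = 21

21


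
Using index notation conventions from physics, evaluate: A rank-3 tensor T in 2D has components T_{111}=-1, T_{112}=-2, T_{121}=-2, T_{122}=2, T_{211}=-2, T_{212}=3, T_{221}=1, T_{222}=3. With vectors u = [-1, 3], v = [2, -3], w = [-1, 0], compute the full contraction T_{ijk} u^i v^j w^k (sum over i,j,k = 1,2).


S = sum over i,j,k of T_{ijk} u_i v_j w_k. Expanding all 8 terms:
T_{111}*u_1*v_1*w_1 = -1*-1*2*-1 = -2  (running total: -2)
T_{112}*u_1*v_1*w_2 = -2*-1*2*0 = 0  (running total: -2)
T_{121}*u_1*v_2*w_1 = -2*-1*-3*-1 = 6  (running total: 4)
T_{122}*u_1*v_2*w_2 = 2*-1*-3*0 = 0  (running total: 4)
T_{211}*u_2*v_1*w_1 = -2*3*2*-1 = 12  (running total: 16)
T_{212}*u_2*v_1*w_2 = 3*3*2*0 = 0  (running total: 16)
T_{221}*u_2*v_2*w_1 = 1*3*-3*-1 = 9  (running total: 25)
T_{222}*u_2*v_2*w_2 = 3*3*-3*0 = 0  (running total: 25)
S = 25

25


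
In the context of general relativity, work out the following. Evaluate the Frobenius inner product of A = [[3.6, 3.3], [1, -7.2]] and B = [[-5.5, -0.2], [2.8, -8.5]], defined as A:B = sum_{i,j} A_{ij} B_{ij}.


A:B = sum over all i,j of A_{ij} * B_{ij}.
Row 1: 3.6*-5.5=-19.8, 3.3*-0.2=-0.66 => row sum = -20.46
Row 2: 1*2.8=2.8, -7.2*-8.5=61.2 => row sum = 64
Total = -20.46 + 64 = 43.54

43.54


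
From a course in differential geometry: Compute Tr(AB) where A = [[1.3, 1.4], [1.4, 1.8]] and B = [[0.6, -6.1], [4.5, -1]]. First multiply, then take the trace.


Tr(AB) = sum_i (AB)_{ii} where (AB)_{ii} = sum_k A_{ik} B_{ki}.
(AB)_{11} = 1.3*0.6 + 1.4*4.5 = 7.08
(AB)_{22} = 1.4*-6.1 + 1.8*-1 = -10.34
Tr(AB) = 7.08 + -10.34 = -3.26

-3.26


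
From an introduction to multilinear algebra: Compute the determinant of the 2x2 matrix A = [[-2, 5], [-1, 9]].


For a 2x2 matrix [[a, b], [c, d]], det = a*d - b*c.
a = -2, b = 5, c = -1, d = 9
a*d = -2 * 9 = -18
b*c = 5 * -1 = -5
det = -18 - -5 = -13

-13


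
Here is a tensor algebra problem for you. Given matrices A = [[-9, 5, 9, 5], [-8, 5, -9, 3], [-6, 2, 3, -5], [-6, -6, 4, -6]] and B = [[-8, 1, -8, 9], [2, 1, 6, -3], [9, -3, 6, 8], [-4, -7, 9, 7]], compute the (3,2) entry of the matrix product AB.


(AB)_{ij} = sum_k A_{ik} B_{kj}.
For i=3, j=2:
A_{31} * B_{12} = -6 * 1 = -6
A_{32} * B_{22} = 2 * 1 = 2
A_{33} * B_{32} = 3 * -3 = -9
A_{34} * B_{42} = -5 * -7 = 35
Sum = -6 + 2 + -9 + 35 = 22

22


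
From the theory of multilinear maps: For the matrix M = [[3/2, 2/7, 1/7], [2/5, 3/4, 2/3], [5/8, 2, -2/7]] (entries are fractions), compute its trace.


The trace is the sum of diagonal entries.
Diagonal: M[1,1] = 3/2, M[2,2] = 3/4, M[3,3] = -2/7
Tr(M) = 3/2 + 3/4 + -2/7
Computing step by step:
After adding M[1,1]: 3/2
After adding M[2,2]: 9/4
After adding M[3,3]: 55/28
Tr(M) = 55/28

55/28


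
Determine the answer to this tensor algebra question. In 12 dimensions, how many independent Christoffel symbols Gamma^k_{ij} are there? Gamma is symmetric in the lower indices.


Christoffel symbols Gamma^k_{ij} are symmetric in i,j, so there are d * d(d+1)/2 independent symbols.
d = 12
d(d+1)/2 = 12 * 13 / 2 = 78
Total = 12 * 78 = 936

936


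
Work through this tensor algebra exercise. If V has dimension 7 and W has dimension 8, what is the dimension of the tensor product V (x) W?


The dimension of a tensor product is the product of dimensions.
dim(V) = 7, dim(W) = 8
dim(V (x) W) = 7 * 8 = 56

56


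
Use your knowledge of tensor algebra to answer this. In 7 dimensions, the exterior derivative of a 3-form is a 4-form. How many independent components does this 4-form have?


The exterior derivative of a p-form is a (p+1)-form.
Its number of independent components is C(n, p+1).
n = 7, p+1 = 4
C(7, 4) = 35

35


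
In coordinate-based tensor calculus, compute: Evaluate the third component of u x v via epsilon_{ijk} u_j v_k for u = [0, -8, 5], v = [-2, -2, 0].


(u x v)_3 = sum_{j,k} epsilon_{3jk} u_j v_k. Only permutations of (1,2,3) contribute; the two non-zero terms are:
eps_{312} u_1 v_2 = 1 * 0 * -2 = 0
eps_{321} u_2 v_1 = -1 * -8 * -2 = -16
(u x v)_3 = -16

-16


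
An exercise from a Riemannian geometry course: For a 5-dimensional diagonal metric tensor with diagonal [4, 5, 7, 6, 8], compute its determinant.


For a diagonal metric, the determinant is the product of diagonal entries.
Diagonal entries: 4, 5, 7, 6, 8
det(g) = 4 * 5 * 7 * 6 * 8 = 6720

6720


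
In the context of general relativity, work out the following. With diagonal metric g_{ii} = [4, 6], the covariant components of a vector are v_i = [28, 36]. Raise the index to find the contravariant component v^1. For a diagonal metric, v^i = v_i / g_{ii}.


To raise an index with a diagonal metric: v^i = v_i / g_{ii}.
For index 1: v_1 = 28, g_{11} = 4
v^1 = 28 / 4 = 7

7


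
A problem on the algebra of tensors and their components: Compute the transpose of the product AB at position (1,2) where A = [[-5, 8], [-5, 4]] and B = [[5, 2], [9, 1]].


(AB)^T_{ij} = (AB)_{ji} = sum_k A_{jk} B_{ki}.
For i=1, j=2 we need (AB)_{21}:
A_{21} * B_{11} = -5 * 5 = -25
A_{22} * B_{21} = 4 * 9 = 36
Sum = -25 + 36 = 11

11


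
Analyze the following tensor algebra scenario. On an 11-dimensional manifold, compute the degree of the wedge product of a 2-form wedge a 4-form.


The degree of a wedge product is the sum of the degrees of the individual forms.
Degrees: 2, 4
Total degree = 2 + 4 = 6

6


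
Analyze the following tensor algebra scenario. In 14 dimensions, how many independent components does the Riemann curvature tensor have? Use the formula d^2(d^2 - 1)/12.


The Riemann tensor in d dimensions has d^2(d^2 - 1)/12 independent components.
d = 14, so d^2 = 196
d^2 - 1 = 195
d^2(d^2 - 1) = 196 * 195 = 38220
Divide by 12: 38220 / 12 = 3185

3185


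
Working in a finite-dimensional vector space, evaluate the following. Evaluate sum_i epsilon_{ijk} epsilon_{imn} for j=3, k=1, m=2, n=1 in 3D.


Using the identity: epsilon_{ijk} epsilon_{imn} = delta_{jm} delta_{kn} - delta_{jn} delta_{km}.
delta_{32} = 0
delta_{11} = 1
delta_{31} = 0
delta_{12} = 0
Result = 0 * 1 - 0 * 0 = 0 - 0 = 0

0


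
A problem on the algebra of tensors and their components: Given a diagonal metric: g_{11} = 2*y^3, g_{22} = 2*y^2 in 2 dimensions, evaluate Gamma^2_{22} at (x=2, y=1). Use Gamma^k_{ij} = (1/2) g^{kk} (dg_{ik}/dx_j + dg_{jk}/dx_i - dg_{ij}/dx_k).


For a diagonal metric, Gamma^k_{ij} = (1/2) g^{kk} (dg_{ik}/dx_j + dg_{jk}/dx_i - dg_{ij}/dx_k).
The metric is diagonal, so g_{ab} = 0 for a != b.
At the given point: g_{11} = 2, g_{22} = 2
g^{22} = 1/2
dg_{22}/dx_2 = dg_{22}/dx_2 = 4
dg_{22}/dx_2 = dg_{22}/dx_2 = 4
dg_{22}/dx_2 = dg_{22}/dx_2 = 4
Numerator = 4 + 4 - 4 = 4
Gamma^2_{22} = 4 / (2 * 2) = 1

1


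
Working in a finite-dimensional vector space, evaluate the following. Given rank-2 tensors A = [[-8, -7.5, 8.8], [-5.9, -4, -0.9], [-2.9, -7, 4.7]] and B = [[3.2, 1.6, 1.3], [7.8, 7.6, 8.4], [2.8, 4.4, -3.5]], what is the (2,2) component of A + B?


Tensor addition is component-wise: (A + B)_{ij} = A_{ij} + B_{ij}.
A_{22} = -4
B_{22} = 7.6
(A + B)_{22} = -4 + 7.6 = 3.6

3.6


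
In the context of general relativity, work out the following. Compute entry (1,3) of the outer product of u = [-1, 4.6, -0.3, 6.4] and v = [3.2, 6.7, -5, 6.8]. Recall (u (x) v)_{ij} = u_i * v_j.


The outer product entry T_{ij} = u_i * v_j.
We need i=1, j=3.
u_1 = -1, v_3 = -5
T_{1,3} = -1 * -5 = 5

5


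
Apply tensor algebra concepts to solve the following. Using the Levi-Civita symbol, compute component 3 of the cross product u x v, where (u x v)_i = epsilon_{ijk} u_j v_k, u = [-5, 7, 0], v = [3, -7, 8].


(u x v)_3 = sum_{j,k} epsilon_{3jk} u_j v_k. Only permutations of (1,2,3) contribute; the two non-zero terms are:
eps_{312} u_1 v_2 = 1 * -5 * -7 = 35
eps_{321} u_2 v_1 = -1 * 7 * 3 = -21
(u x v)_3 = 14

14


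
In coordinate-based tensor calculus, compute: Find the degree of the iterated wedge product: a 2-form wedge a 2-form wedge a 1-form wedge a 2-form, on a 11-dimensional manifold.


The degree of a wedge product is the sum of the degrees of the individual forms.
Degrees: 2, 2, 1, 2
Total degree = 2 + 2 + 1 + 2 = 7

7


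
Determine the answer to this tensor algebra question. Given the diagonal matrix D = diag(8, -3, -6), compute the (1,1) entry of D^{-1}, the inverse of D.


For a diagonal matrix, the inverse has entries (D^{-1})_{ii} = 1/d_{ii}.
The diagonal entries are: d_{11} = 8, d_{22} = -3, d_{33} = -6
We need (D^{-1})_{11} = 1/d_{11} = 1/8 = 1/8

1/8


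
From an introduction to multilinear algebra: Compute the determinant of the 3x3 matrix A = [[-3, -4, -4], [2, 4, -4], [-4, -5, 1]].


Expanding along the first row, det(A) = a11*M_11 - a12*M_12 + a13*M_13, where M_1j is the (1,j) minor.
Minor M_11 = 4*1 - -4*-5 = -16
Minor M_12 = 2*1 - -4*-4 = -14
Minor M_13 = 2*-5 - 4*-4 = 6
det = -3*(-16) - -4*(-14) + -4*(6)
    = 48 - 56 + -24
    = -32

-32


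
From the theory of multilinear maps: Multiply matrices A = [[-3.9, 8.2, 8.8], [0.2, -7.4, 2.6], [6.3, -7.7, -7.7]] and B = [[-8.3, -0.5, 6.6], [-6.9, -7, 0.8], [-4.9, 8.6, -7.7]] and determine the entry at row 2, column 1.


(AB)_{ij} = sum_k A_{ik} B_{kj}.
For i=2, j=1:
A_{21} * B_{11} = 0.2 * -8.3 = -1.66
A_{22} * B_{21} = -7.4 * -6.9 = 51.06
A_{23} * B_{31} = 2.6 * -4.9 = -12.74
Sum = -1.66 + 51.06 + -12.74 = 36.66

36.66


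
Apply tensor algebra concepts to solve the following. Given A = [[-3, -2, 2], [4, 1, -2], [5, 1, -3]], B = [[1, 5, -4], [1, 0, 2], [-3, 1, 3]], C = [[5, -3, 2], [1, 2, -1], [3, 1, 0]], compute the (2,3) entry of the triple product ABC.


(ABC)_{23} = sum_m (AB)_{2m} C_{m3}. First compute row 2 of AB.
(AB)_{21} = 4*1 + 1*1 + -2*-3 = 11
(AB)_{22} = 4*5 + 1*0 + -2*1 = 18
(AB)_{23} = 4*-4 + 1*2 + -2*3 = -20
Now contract with column 3 of C:
(AB)_{21} * C_{13} = 11 * 2 = 22
(AB)_{22} * C_{23} = 18 * -1 = -18
(AB)_{23} * C_{33} = -20 * 0 = 0
(ABC)_{23} = 22 + -18 + 0 = 4

4


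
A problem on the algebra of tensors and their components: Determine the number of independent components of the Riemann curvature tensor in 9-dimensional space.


The Riemann tensor in d dimensions has d^2(d^2 - 1)/12 independent components.
d = 9, so d^2 = 81
d^2 - 1 = 80
d^2(d^2 - 1) = 81 * 80 = 6480
Divide by 12: 6480 / 12 = 540

540


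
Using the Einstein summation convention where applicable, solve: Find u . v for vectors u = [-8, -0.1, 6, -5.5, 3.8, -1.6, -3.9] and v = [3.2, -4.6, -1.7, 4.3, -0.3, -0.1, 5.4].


The inner product u . v = sum of u_i * v_i.
Term-by-term: -8 * 3.2, -0.1 * -4.6, 6 * -1.7, -5.5 * 4.3, 3.8 * -0.3, -1.6 * -0.1, -3.9 * 5.4
Products: -25.6, 0.46, -10.2, -23.65, -1.14, 0.16, -21.06
Sum = -25.6 + 0.46 + -10.2 + -23.65 + -1.14 + 0.16 + -21.06 = -81.03

-81.03


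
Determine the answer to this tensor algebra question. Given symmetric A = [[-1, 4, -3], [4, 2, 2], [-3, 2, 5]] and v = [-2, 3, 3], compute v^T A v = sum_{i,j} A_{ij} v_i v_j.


First compute Av:
(Av)_1 = -1*-2 + 4*3 + -3*3 = 5
(Av)_2 = 4*-2 + 2*3 + 2*3 = 4
(Av)_3 = -3*-2 + 2*3 + 5*3 = 27
Av = [5, 4, 27]
Then v^T (Av) = -2*5 + 3*4 + 3*27
= -10 + 12 + 81 = 83

83


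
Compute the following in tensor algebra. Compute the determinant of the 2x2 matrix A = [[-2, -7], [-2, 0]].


For a 2x2 matrix [[a, b], [c, d]], det = a*d - b*c.
a = -2, b = -7, c = -2, d = 0
a*d = -2 * 0 = 0
b*c = -7 * -2 = 14
det = 0 - 14 = -14

-14


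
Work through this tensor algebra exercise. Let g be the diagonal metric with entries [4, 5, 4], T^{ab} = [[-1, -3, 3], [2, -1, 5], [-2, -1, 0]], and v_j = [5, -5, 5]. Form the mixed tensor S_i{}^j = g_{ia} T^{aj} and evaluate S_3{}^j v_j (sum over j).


Step 1: lower the first index. For a diagonal metric, g_{ia} T^{aj} = g_{ii} T^{ij} (no sum on i).
g_{33} = 4
S_3{}^1 = 4 * T^{31} = 4 * -2 = -8
S_3{}^2 = 4 * T^{32} = 4 * -1 = -4
S_3{}^3 = 4 * T^{33} = 4 * 0 = 0
Step 2: contract S_3{}^j with v_j.
S_3{}^1 * v_1 = -8 * 5 = -40
S_3{}^2 * v_2 = -4 * -5 = 20
S_3{}^3 * v_3 = 0 * 5 = 0
Result = -40 + 20 + 0 = -20

-20


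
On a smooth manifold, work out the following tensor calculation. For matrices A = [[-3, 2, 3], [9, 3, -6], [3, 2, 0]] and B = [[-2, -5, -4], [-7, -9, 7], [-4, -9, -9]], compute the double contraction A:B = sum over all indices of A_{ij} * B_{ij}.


A:B = sum over all i,j of A_{ij} * B_{ij}.
Row 1: -3*-2=6, 2*-5=-10, 3*-4=-12 => row sum = -16
Row 2: 9*-7=-63, 3*-9=-27, -6*7=-42 => row sum = -132
Row 3: 3*-4=-12, 2*-9=-18, 0*-9=0 => row sum = -30
Total = -16 + -132 + -30 = -178

-178


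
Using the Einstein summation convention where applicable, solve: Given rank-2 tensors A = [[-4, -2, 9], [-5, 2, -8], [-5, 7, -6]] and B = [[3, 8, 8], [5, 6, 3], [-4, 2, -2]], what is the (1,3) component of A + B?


Tensor addition is component-wise: (A + B)_{ij} = A_{ij} + B_{ij}.
A_{13} = 9
B_{13} = 8
(A + B)_{13} = 9 + 8 = 17

17


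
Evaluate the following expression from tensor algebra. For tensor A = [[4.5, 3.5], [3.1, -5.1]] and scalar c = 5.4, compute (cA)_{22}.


Scalar multiplication: (cA)_{ij} = c * A_{ij}.
c = 5.4
A_{22} = -5.1
(cA)_{22} = 5.4 * -5.1 = -27.54

-27.54


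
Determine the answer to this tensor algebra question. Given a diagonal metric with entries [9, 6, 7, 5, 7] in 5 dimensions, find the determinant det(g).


For a diagonal metric, the determinant is the product of diagonal entries.
Diagonal entries: 9, 6, 7, 5, 7
det(g) = 9 * 6 * 7 * 5 * 7 = 13230

13230


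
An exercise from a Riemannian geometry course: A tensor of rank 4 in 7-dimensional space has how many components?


The number of components of a rank-r tensor in d dimensions is d^r.
Here d = 7 and r = 4.
7^4 = 2401

2401


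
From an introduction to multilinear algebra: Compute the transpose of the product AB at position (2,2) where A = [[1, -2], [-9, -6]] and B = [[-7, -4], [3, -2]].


(AB)^T_{ij} = (AB)_{ji} = sum_k A_{jk} B_{ki}.
For i=2, j=2 we need (AB)_{22}:
A_{21} * B_{12} = -9 * -4 = 36
A_{22} * B_{22} = -6 * -2 = 12
Sum = 36 + 12 = 48

48


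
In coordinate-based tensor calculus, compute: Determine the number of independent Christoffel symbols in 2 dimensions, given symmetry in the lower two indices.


Christoffel symbols Gamma^k_{ij} are symmetric in i,j, so there are d * d(d+1)/2 independent symbols.
d = 2
d(d+1)/2 = 2 * 3 / 2 = 3
Total = 2 * 3 = 6

6


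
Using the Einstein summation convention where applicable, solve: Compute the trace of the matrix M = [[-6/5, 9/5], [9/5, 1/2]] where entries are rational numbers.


The trace is the sum of diagonal entries.
Diagonal: M[1,1] = -6/5, M[2,2] = 1/2
Tr(M) = -6/5 + 1/2
Computing step by step:
After adding M[1,1]: -6/5
After adding M[2,2]: -7/10
Tr(M) = -7/10

-7/10


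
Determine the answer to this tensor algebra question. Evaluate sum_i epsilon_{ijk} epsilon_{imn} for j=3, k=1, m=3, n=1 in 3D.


Using the identity: epsilon_{ijk} epsilon_{imn} = delta_{jm} delta_{kn} - delta_{jn} delta_{km}.
delta_{33} = 1
delta_{11} = 1
delta_{31} = 0
delta_{13} = 0
Result = 1 * 1 - 0 * 0 = 1 - 0 = 1

1


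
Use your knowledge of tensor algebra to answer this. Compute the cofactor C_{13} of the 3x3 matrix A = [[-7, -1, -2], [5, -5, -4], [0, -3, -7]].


To find cofactor C_{13}, delete row 1 and column 3.
The resulting 2x2 submatrix is: [[5, -5], [0, -3]]
Minor M_{13} = 5*-3 - -5*0
  = -15 - 0 = -15
Sign = (-1)^(1+3) = (-1)^4 = 1
Cofactor C_{13} = 1 * -15 = -15

-15


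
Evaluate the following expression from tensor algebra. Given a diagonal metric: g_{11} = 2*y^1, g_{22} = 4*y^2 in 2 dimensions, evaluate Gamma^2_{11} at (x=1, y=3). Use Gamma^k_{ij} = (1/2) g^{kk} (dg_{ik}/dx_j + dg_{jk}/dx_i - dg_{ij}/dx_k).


For a diagonal metric, Gamma^k_{ij} = (1/2) g^{kk} (dg_{ik}/dx_j + dg_{jk}/dx_i - dg_{ij}/dx_k).
The metric is diagonal, so g_{ab} = 0 for a != b.
At the given point: g_{11} = 6, g_{22} = 36
g^{22} = 1/36
dg_{12}/dx_1 = 0 (off-diagonal)
dg_{12}/dx_1 = 0 (off-diagonal)
dg_{11}/dx_2 = dg_{11}/dx_2 = 2
Numerator = 0 + 0 - 2 = -2
Gamma^2_{11} = -2 / (2 * 36) = -1/36

-1/36


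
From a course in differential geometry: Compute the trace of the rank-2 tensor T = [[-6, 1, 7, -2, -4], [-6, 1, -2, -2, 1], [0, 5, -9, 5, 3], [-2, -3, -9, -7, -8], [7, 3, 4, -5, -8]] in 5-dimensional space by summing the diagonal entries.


The contraction (trace) of a rank-2 tensor is the sum of its diagonal elements.
Diagonal entries: A[1,1] = -6, A[2,2] = 1, A[3,3] = -9, A[4,4] = -7, A[5,5] = -8
Tr(A) = -6 + 1 + -9 + -7 + -8 = -29

-29


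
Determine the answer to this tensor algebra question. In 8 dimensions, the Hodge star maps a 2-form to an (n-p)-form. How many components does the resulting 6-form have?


The Hodge dual of a p-form on an n-dimensional manifold is an (n-p)-form.
n = 8, p = 2, so dual degree = 8 - 2 = 6
The number of components is C(n, n-p) = C(8, 6) = 28

28


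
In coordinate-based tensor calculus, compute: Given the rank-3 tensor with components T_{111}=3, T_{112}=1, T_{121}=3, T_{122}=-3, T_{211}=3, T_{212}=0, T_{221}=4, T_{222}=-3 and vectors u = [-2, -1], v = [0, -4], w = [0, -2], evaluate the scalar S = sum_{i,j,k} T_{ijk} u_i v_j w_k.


S = sum over i,j,k of T_{ijk} u_i v_j w_k. Expanding all 8 terms:
T_{111}*u_1*v_1*w_1 = 3*-2*0*0 = 0  (running total: 0)
T_{112}*u_1*v_1*w_2 = 1*-2*0*-2 = 0  (running total: 0)
T_{121}*u_1*v_2*w_1 = 3*-2*-4*0 = 0  (running total: 0)
T_{122}*u_1*v_2*w_2 = -3*-2*-4*-2 = 48  (running total: 48)
T_{211}*u_2*v_1*w_1 = 3*-1*0*0 = 0  (running total: 48)
T_{212}*u_2*v_1*w_2 = 0*-1*0*-2 = 0  (running total: 48)
T_{221}*u_2*v_2*w_1 = 4*-1*-4*0 = 0  (running total: 48)
T_{222}*u_2*v_2*w_2 = -3*-1*-4*-2 = 24  (running total: 72)
S = 72

72


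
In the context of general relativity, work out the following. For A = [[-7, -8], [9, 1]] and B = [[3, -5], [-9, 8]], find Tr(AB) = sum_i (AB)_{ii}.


Tr(AB) = sum_i (AB)_{ii} where (AB)_{ii} = sum_k A_{ik} B_{ki}.
(AB)_{11} = -7*3 + -8*-9 = 51
(AB)_{22} = 9*-5 + 1*8 = -37
Tr(AB) = 51 + -37 = 14

14


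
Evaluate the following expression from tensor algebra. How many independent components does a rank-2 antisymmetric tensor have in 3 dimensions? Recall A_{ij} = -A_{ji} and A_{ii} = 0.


An antisymmetric rank-2 tensor satisfies A_{ij} = -A_{ji}, so diagonal entries are zero.
The independent components are the upper-triangular entries: C(n, 2) = n(n-1)/2.
n = 3
C(3, 2) = 3 * 2 / 2 = 6 / 2 = 3

3


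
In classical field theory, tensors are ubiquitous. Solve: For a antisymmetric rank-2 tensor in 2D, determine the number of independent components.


A antisymmetric rank-2 tensor in d dimensions has d(d-1)/2 independent components.
d = 2
d(d-1)/2 = 2 * 1 / 2 = 2 / 2 = 1

1


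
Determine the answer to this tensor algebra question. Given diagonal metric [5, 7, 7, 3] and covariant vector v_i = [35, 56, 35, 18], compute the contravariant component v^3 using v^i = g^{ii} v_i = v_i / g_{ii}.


To raise an index with a diagonal metric: v^i = v_i / g_{ii}.
For index 3: v_3 = 35, g_{33} = 7
v^3 = 35 / 7 = 5

5


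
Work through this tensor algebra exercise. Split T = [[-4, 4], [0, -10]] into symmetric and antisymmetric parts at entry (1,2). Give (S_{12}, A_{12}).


T_{12} = 4
T_{21} = 0
S_{12} = (4 + 0)/2 = 4/2 = 2
A_{12} = (4 - 0)/2 = 4/2 = 2
Check: S + A = 2 + 2 = 4 = T_{12}.

(2, 2)


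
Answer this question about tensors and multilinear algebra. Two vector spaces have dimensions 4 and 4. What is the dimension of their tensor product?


The dimension of a tensor product is the product of dimensions.
dim(V) = 4, dim(W) = 4
dim(V (x) W) = 4 * 4 = 16

16


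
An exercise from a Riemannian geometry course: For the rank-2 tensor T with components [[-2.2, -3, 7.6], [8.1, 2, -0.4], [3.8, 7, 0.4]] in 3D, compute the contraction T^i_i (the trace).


The contraction (trace) of a rank-2 tensor is the sum of its diagonal elements.
Diagonal entries: A[1,1] = -2.2, A[2,2] = 2, A[3,3] = 0.4
Tr(A) = -2.2 + 2 + 0.4 = 0.2

0.2


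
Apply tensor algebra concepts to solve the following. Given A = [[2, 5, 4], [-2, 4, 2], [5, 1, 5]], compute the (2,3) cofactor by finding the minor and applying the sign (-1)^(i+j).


To find cofactor C_{23}, delete row 2 and column 3.
The resulting 2x2 submatrix is: [[2, 5], [5, 1]]
Minor M_{23} = 2*1 - 5*5
  = 2 - 25 = -23
Sign = (-1)^(2+3) = (-1)^5 = -1
Cofactor C_{23} = -1 * -23 = 23

23


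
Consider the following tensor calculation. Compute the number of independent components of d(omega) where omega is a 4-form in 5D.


The exterior derivative of a p-form is a (p+1)-form.
Its number of independent components is C(n, p+1).
n = 5, p+1 = 5
C(5, 5) = 1

1


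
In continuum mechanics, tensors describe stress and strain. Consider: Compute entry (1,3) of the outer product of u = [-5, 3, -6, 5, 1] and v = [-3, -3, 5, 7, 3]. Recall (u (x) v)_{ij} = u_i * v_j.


The outer product entry T_{ij} = u_i * v_j.
We need i=1, j=3.
u_1 = -5, v_3 = 5
T_{1,3} = -5 * 5 = -25

-25


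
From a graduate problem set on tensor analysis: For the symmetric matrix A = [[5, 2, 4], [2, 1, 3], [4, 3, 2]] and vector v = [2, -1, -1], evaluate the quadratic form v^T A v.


First compute Av:
(Av)_1 = 5*2 + 2*-1 + 4*-1 = 4
(Av)_2 = 2*2 + 1*-1 + 3*-1 = 0
(Av)_3 = 4*2 + 3*-1 + 2*-1 = 3
Av = [4, 0, 3]
Then v^T (Av) = 2*4 + -1*0 + -1*3
= 8 + 0 + -3 = 5

5


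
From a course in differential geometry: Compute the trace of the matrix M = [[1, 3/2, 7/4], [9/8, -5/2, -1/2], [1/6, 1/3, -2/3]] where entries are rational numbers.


The trace is the sum of diagonal entries.
Diagonal: M[1,1] = 1, M[2,2] = -5/2, M[3,3] = -2/3
Tr(M) = 1 + -5/2 + -2/3
Computing step by step:
After adding M[1,1]: 1
After adding M[2,2]: -3/2
After adding M[3,3]: -13/6
Tr(M) = -13/6

-13/6


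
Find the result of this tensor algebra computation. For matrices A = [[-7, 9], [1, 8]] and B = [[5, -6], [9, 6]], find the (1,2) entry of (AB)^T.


(AB)^T_{ij} = (AB)_{ji} = sum_k A_{jk} B_{ki}.
For i=1, j=2 we need (AB)_{21}:
A_{21} * B_{11} = 1 * 5 = 5
A_{22} * B_{21} = 8 * 9 = 72
Sum = 5 + 72 = 77

77


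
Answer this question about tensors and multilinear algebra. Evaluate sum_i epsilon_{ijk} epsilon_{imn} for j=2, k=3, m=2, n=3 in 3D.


Using the identity: epsilon_{ijk} epsilon_{imn} = delta_{jm} delta_{kn} - delta_{jn} delta_{km}.
delta_{22} = 1
delta_{33} = 1
delta_{23} = 0
delta_{32} = 0
Result = 1 * 1 - 0 * 0 = 1 - 0 = 1

1


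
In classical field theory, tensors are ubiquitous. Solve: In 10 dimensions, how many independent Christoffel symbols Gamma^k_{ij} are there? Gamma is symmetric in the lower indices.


Christoffel symbols Gamma^k_{ij} are symmetric in i,j, so there are d * d(d+1)/2 independent symbols.
d = 10
d(d+1)/2 = 10 * 11 / 2 = 55
Total = 10 * 55 = 550

550
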